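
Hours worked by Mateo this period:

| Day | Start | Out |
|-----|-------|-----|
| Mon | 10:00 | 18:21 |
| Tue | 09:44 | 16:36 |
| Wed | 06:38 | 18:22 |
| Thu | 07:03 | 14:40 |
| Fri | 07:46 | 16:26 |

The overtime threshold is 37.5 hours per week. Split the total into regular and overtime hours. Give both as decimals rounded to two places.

Regular 37.50 hours, overtime 5.73 hours

Mon: 10:00–18:21 = 8 h 21 min
Tue: 09:44–16:36 = 6 h 52 min
Wed: 06:38–18:22 = 11 h 44 min
Thu: 07:03–14:40 = 7 h 37 min
Fri: 07:46–16:26 = 8 h 40 min
Total worked: 43 h 14 min = 43.23 h.
Threshold 37.5 h → overtime 5 h 44 min, regular 37 h 30 min.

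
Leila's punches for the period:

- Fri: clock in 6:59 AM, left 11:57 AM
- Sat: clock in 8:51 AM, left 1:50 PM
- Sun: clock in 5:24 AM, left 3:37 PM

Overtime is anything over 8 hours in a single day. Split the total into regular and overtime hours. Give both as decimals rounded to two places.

Fri: 6:59 AM–11:57 AM = 4 h 58 min
Sat: 8:51 AM–1:50 PM = 4 h 59 min
Sun: 5:24 AM–3:37 PM = 10 h 13 min
Fri reg 4 h 58 min / OT 0 h 0 min; Sat reg 4 h 59 min / OT 0 h 0 min; Sun reg 8 h 0 min / OT 2 h 13 min.
Totals: regular 17 h 57 min, overtime 2 h 13 min.

Regular 17.95 hours, overtime 2.22 hours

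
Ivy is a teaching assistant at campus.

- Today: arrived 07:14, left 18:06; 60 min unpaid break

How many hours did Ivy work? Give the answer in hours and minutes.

Today: 07:14–18:06 = 10 h 52 min; less 60 min break → 9 h 52 min

9 h 52 min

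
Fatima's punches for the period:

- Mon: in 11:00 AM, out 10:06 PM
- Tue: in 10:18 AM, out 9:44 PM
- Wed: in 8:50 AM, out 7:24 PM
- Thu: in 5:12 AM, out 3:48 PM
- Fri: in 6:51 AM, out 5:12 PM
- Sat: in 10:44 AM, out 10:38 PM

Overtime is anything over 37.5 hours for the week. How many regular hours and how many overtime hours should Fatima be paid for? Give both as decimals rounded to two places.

Regular 37.50 hours, overtime 28.45 hours

Mon: 11:00 AM–10:06 PM = 11 h 6 min
Tue: 10:18 AM–9:44 PM = 11 h 26 min
Wed: 8:50 AM–7:24 PM = 10 h 34 min
Thu: 5:12 AM–3:48 PM = 10 h 36 min
Fri: 6:51 AM–5:12 PM = 10 h 21 min
Sat: 10:44 AM–10:38 PM = 11 h 54 min
Total worked: 65 h 57 min = 65.95 h.
Threshold 37.5 h → overtime 28 h 27 min, regular 37 h 30 min.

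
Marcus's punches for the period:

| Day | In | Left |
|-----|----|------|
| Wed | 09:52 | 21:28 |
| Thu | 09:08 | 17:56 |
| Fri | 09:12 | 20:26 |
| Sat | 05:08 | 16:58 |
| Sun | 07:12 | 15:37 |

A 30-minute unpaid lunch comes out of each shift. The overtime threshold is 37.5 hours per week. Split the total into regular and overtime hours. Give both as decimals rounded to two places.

Wed: 09:52–21:28 = 11 h 36 min; less 30 min break → 11 h 6 min
Thu: 09:08–17:56 = 8 h 48 min; less 30 min break → 8 h 18 min
Fri: 09:12–20:26 = 11 h 14 min; less 30 min break → 10 h 44 min
Sat: 05:08–16:58 = 11 h 50 min; less 30 min break → 11 h 20 min
Sun: 07:12–15:37 = 8 h 25 min; less 30 min break → 7 h 55 min
Total worked: 49 h 23 min = 49.38 h.
Threshold 37.5 h → overtime 11 h 53 min, regular 37 h 30 min.

Regular 37.50 hours, overtime 11.88 hours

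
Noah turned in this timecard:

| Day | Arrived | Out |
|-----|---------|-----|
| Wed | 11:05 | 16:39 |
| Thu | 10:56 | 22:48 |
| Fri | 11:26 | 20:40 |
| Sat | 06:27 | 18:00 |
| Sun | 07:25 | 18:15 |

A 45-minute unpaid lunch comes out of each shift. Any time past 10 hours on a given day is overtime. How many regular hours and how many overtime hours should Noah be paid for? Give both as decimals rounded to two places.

Regular 43.30 hours, overtime 2.00 hours

Wed: 11:05–16:39 = 5 h 34 min; less 45 min break → 4 h 49 min
Thu: 10:56–22:48 = 11 h 52 min; less 45 min break → 11 h 7 min
Fri: 11:26–20:40 = 9 h 14 min; less 45 min break → 8 h 29 min
Sat: 06:27–18:00 = 11 h 33 min; less 45 min break → 10 h 48 min
Sun: 07:25–18:15 = 10 h 50 min; less 45 min break → 10 h 5 min
Wed reg 4 h 49 min / OT 0 h 0 min; Thu reg 10 h 0 min / OT 1 h 7 min; Fri reg 8 h 29 min / OT 0 h 0 min; Sat reg 10 h 0 min / OT 0 h 48 min; Sun reg 10 h 0 min / OT 0 h 5 min.
Totals: regular 43 h 18 min, overtime 2 h 0 min.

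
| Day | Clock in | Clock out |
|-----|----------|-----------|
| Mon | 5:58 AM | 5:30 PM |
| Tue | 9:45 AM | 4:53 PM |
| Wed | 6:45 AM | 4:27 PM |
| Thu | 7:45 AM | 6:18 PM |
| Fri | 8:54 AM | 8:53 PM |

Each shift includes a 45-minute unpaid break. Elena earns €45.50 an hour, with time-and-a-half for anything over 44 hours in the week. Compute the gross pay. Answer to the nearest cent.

€2216.99

Mon: 5:58 AM–5:30 PM = 11 h 32 min; less 45 min break → 10 h 47 min
Tue: 9:45 AM–4:53 PM = 7 h 8 min; less 45 min break → 6 h 23 min
Wed: 6:45 AM–4:27 PM = 9 h 42 min; less 45 min break → 8 h 57 min
Thu: 7:45 AM–6:18 PM = 10 h 33 min; less 45 min break → 9 h 48 min
Fri: 8:54 AM–8:53 PM = 11 h 59 min; less 45 min break → 11 h 14 min
Total worked: 47 h 9 min = 2829 min.
Regular 44 h 0 min = 2640 min at €45.50/h; overtime 3 h 9 min = 189 min at €68.25/h.
Pay = (2640 × €45.50 + 189 × €68.25) ÷ 60 = €2216.99.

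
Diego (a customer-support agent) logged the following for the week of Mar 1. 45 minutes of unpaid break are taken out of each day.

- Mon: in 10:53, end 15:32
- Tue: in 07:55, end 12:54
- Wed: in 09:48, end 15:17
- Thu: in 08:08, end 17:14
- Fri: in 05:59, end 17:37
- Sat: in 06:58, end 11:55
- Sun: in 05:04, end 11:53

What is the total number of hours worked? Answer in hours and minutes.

Mon: 10:53–15:32 = 4 h 39 min; less 45 min break → 3 h 54 min
Tue: 07:55–12:54 = 4 h 59 min; less 45 min break → 4 h 14 min
Wed: 09:48–15:17 = 5 h 29 min; less 45 min break → 4 h 44 min
Thu: 08:08–17:14 = 9 h 6 min; less 45 min break → 8 h 21 min
Fri: 05:59–17:37 = 11 h 38 min; less 45 min break → 10 h 53 min
Sat: 06:58–11:55 = 4 h 57 min; less 45 min break → 4 h 12 min
Sun: 05:04–11:53 = 6 h 49 min; less 45 min break → 6 h 4 min
Total: 3 h 54 min + 4 h 14 min + 4 h 44 min + 8 h 21 min + 10 h 53 min + 4 h 12 min + 6 h 4 min = 42 h 22 min.

42 h 22 min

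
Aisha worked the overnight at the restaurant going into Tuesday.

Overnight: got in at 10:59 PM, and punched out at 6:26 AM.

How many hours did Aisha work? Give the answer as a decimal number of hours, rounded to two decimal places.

Overnight: 10:59 PM → midnight = 1 h 1 min; midnight → 6:26 AM = 6 h 26 min; span 7 h 27 min

7.45 hours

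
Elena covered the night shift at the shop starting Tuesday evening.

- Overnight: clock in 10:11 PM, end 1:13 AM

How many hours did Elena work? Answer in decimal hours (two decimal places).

3.03 hours

Overnight: 10:11 PM → midnight = 1 h 49 min; midnight → 1:13 AM = 1 h 13 min; span 3 h 2 min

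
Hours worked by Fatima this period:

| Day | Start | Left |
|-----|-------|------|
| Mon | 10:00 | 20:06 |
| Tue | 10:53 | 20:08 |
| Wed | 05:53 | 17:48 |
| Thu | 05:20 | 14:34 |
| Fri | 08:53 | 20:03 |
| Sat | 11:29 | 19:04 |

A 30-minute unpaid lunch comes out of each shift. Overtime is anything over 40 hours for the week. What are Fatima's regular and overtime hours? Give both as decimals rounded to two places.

Regular 40.00 hours, overtime 16.25 hours

Mon: 10:00–20:06 = 10 h 6 min; less 30 min break → 9 h 36 min
Tue: 10:53–20:08 = 9 h 15 min; less 30 min break → 8 h 45 min
Wed: 05:53–17:48 = 11 h 55 min; less 30 min break → 11 h 25 min
Thu: 05:20–14:34 = 9 h 14 min; less 30 min break → 8 h 44 min
Fri: 08:53–20:03 = 11 h 10 min; less 30 min break → 10 h 40 min
Sat: 11:29–19:04 = 7 h 35 min; less 30 min break → 7 h 5 min
Total worked: 56 h 15 min = 56.25 h.
Threshold 40 h → overtime 16 h 15 min, regular 40 h 0 min.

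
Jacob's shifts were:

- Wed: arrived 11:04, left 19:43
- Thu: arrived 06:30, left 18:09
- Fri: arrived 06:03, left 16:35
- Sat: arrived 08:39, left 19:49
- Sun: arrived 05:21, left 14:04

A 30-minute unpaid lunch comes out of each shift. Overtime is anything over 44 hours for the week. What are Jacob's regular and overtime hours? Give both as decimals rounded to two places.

Wed: 11:04–19:43 = 8 h 39 min; less 30 min break → 8 h 9 min
Thu: 06:30–18:09 = 11 h 39 min; less 30 min break → 11 h 9 min
Fri: 06:03–16:35 = 10 h 32 min; less 30 min break → 10 h 2 min
Sat: 08:39–19:49 = 11 h 10 min; less 30 min break → 10 h 40 min
Sun: 05:21–14:04 = 8 h 43 min; less 30 min break → 8 h 13 min
Total worked: 48 h 13 min = 48.22 h.
Threshold 44 h → overtime 4 h 13 min, regular 44 h 0 min.

Regular 44.00 hours, overtime 4.22 hours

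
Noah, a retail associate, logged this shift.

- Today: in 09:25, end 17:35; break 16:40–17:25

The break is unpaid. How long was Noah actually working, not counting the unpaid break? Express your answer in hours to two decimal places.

Today: 09:25–17:35 = 8 h 10 min; less 45 min break → 7 h 25 min

7.42 hours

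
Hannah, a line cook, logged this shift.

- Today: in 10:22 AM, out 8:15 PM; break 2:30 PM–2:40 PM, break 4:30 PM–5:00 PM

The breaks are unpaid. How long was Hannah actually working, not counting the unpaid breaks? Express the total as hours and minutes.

9 h 13 min

Today: 10:22 AM–8:15 PM = 9 h 53 min; less 40 min break → 9 h 13 min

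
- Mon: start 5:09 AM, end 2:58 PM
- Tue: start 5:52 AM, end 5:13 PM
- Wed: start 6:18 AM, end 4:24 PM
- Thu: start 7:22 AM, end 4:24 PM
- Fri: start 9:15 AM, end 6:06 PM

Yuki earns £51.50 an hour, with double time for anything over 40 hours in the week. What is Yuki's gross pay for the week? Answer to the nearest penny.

Mon: 5:09 AM–2:58 PM = 9 h 49 min
Tue: 5:52 AM–5:13 PM = 11 h 21 min
Wed: 6:18 AM–4:24 PM = 10 h 6 min
Thu: 7:22 AM–4:24 PM = 9 h 2 min
Fri: 9:15 AM–6:06 PM = 8 h 51 min
Total worked: 49 h 9 min = 2949 min.
Regular 40 h 0 min = 2400 min at £51.50/h; overtime 9 h 9 min = 549 min at £103.00/h.
Pay = (2400 × £51.50 + 549 × £103.00) ÷ 60 = £3002.45.

£3002.45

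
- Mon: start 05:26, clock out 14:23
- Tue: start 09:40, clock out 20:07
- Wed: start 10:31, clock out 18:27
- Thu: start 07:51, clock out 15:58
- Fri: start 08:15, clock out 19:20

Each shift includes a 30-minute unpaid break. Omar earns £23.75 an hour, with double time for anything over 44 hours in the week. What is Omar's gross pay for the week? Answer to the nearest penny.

£1046.58

Mon: 05:26–14:23 = 8 h 57 min; less 30 min break → 8 h 27 min
Tue: 09:40–20:07 = 10 h 27 min; less 30 min break → 9 h 57 min
Wed: 10:31–18:27 = 7 h 56 min; less 30 min break → 7 h 26 min
Thu: 07:51–15:58 = 8 h 7 min; less 30 min break → 7 h 37 min
Fri: 08:15–19:20 = 11 h 5 min; less 30 min break → 10 h 35 min
Total worked: 44 h 2 min = 2642 min.
Regular 44 h 0 min = 2640 min at £23.75/h; overtime 0 h 2 min = 2 min at £47.50/h.
Pay = (2640 × £23.75 + 2 × £47.50) ÷ 60 = £1046.58.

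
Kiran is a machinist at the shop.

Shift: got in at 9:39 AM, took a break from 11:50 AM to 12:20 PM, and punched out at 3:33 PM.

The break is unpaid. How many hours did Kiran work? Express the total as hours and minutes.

5 h 24 min

Shift: 9:39 AM–3:33 PM = 5 h 54 min; less 30 min break → 5 h 24 min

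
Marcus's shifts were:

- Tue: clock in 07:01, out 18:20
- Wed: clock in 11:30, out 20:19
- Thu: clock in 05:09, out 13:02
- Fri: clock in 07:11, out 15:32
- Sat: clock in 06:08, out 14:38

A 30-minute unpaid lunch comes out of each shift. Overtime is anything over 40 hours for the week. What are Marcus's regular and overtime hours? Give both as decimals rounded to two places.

Tue: 07:01–18:20 = 11 h 19 min; less 30 min break → 10 h 49 min
Wed: 11:30–20:19 = 8 h 49 min; less 30 min break → 8 h 19 min
Thu: 05:09–13:02 = 7 h 53 min; less 30 min break → 7 h 23 min
Fri: 07:11–15:32 = 8 h 21 min; less 30 min break → 7 h 51 min
Sat: 06:08–14:38 = 8 h 30 min; less 30 min break → 8 h 0 min
Total worked: 42 h 22 min = 42.37 h.
Threshold 40 h → overtime 2 h 22 min, regular 40 h 0 min.

Regular 40.00 hours, overtime 2.37 hours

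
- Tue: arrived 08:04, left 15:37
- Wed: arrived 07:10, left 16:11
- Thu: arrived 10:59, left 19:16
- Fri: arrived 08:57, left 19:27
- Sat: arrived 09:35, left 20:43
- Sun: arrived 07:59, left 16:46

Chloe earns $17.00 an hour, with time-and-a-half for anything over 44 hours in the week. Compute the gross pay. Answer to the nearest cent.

Tue: 08:04–15:37 = 7 h 33 min
Wed: 07:10–16:11 = 9 h 1 min
Thu: 10:59–19:16 = 8 h 17 min
Fri: 08:57–19:27 = 10 h 30 min
Sat: 09:35–20:43 = 11 h 8 min
Sun: 07:59–16:46 = 8 h 47 min
Total worked: 55 h 16 min = 3316 min.
Regular 44 h 0 min = 2640 min at $17.00/h; overtime 11 h 16 min = 676 min at $25.50/h.
Pay = (2640 × $17.00 + 676 × $25.50) ÷ 60 = $1035.30.

$1035.30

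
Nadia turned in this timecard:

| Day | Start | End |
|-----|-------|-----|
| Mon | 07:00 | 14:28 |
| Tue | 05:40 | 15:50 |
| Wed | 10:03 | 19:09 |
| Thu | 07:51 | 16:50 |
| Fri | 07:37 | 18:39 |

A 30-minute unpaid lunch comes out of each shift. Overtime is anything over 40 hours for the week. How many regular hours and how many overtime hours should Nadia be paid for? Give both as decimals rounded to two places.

Mon: 07:00–14:28 = 7 h 28 min; less 30 min break → 6 h 58 min
Tue: 05:40–15:50 = 10 h 10 min; less 30 min break → 9 h 40 min
Wed: 10:03–19:09 = 9 h 6 min; less 30 min break → 8 h 36 min
Thu: 07:51–16:50 = 8 h 59 min; less 30 min break → 8 h 29 min
Fri: 07:37–18:39 = 11 h 2 min; less 30 min break → 10 h 32 min
Total worked: 44 h 15 min = 44.25 h.
Threshold 40 h → overtime 4 h 15 min, regular 40 h 0 min.

Regular 40.00 hours, overtime 4.25 hours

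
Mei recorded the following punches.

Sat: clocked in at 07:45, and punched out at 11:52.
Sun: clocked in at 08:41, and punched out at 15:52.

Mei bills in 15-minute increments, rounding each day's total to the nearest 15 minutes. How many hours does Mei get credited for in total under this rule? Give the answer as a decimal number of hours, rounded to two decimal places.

Sat: 07:45–11:52 = 4 h 7 min → rounds to 4 h 0 min
Sun: 08:41–15:52 = 7 h 11 min → rounds to 7 h 15 min
Total credited: 11 h 15 min.

11.25 hours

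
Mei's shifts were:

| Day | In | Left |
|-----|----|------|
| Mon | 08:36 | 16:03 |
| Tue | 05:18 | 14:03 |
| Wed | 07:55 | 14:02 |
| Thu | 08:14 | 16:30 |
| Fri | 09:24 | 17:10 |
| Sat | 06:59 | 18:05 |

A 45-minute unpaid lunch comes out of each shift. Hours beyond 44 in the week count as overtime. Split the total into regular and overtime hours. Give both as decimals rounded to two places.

Regular 44.00 hours, overtime 0.95 hours

Mon: 08:36–16:03 = 7 h 27 min; less 45 min break → 6 h 42 min
Tue: 05:18–14:03 = 8 h 45 min; less 45 min break → 8 h 0 min
Wed: 07:55–14:02 = 6 h 7 min; less 45 min break → 5 h 22 min
Thu: 08:14–16:30 = 8 h 16 min; less 45 min break → 7 h 31 min
Fri: 09:24–17:10 = 7 h 46 min; less 45 min break → 7 h 1 min
Sat: 06:59–18:05 = 11 h 6 min; less 45 min break → 10 h 21 min
Total worked: 44 h 57 min = 44.95 h.
Threshold 44 h → overtime 0 h 57 min, regular 44 h 0 min.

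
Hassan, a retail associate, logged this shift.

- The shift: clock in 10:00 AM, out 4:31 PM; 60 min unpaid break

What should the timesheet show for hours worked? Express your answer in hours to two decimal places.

5.52 hours

The shift: 10:00 AM–4:31 PM = 6 h 31 min; less 60 min break → 5 h 31 min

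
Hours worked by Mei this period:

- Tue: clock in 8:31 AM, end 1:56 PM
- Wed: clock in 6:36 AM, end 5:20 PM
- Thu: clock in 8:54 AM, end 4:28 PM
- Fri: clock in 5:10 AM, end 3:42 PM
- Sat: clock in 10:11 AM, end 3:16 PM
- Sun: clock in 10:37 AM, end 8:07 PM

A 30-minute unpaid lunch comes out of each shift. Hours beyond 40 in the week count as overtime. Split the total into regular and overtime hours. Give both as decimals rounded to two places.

Tue: 8:31 AM–1:56 PM = 5 h 25 min; less 30 min break → 4 h 55 min
Wed: 6:36 AM–5:20 PM = 10 h 44 min; less 30 min break → 10 h 14 min
Thu: 8:54 AM–4:28 PM = 7 h 34 min; less 30 min break → 7 h 4 min
Fri: 5:10 AM–3:42 PM = 10 h 32 min; less 30 min break → 10 h 2 min
Sat: 10:11 AM–3:16 PM = 5 h 5 min; less 30 min break → 4 h 35 min
Sun: 10:37 AM–8:07 PM = 9 h 30 min; less 30 min break → 9 h 0 min
Total worked: 45 h 50 min = 45.83 h.
Threshold 40 h → overtime 5 h 50 min, regular 40 h 0 min.

Regular 40.00 hours, overtime 5.83 hours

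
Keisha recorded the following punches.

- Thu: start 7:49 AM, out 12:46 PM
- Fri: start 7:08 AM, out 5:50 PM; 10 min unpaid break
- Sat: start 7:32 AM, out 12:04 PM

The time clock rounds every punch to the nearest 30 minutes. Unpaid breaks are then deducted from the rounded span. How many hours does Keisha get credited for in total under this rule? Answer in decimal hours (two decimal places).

Thu: in 7:49 AM→8:00 AM, out 12:46 PM→1:00 PM; 5 h 0 min
Fri: in 7:08 AM→7:00 AM, out 5:50 PM→6:00 PM; 11 h 0 min − 10 min = 10 h 50 min
Sat: in 7:32 AM→7:30 AM, out 12:04 PM→12:00 PM; 4 h 30 min
Total credited: 20 h 20 min.

20.33 hours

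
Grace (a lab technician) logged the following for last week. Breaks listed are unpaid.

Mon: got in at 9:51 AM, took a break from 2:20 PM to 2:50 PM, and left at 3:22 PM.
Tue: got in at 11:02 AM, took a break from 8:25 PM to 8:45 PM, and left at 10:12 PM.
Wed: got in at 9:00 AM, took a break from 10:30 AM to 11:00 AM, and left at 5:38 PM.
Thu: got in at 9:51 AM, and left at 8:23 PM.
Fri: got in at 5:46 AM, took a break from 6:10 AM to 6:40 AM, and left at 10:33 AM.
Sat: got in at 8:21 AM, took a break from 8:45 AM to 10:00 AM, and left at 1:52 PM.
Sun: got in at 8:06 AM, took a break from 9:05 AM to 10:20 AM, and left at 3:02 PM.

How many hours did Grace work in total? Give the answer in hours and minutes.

48 h 45 min

Mon: 9:51 AM–3:22 PM = 5 h 31 min; less 30 min break → 5 h 1 min
Tue: 11:02 AM–10:12 PM = 11 h 10 min; less 20 min break → 10 h 50 min
Wed: 9:00 AM–5:38 PM = 8 h 38 min; less 30 min break → 8 h 8 min
Thu: 9:51 AM–8:23 PM = 10 h 32 min
Fri: 5:46 AM–10:33 AM = 4 h 47 min; less 30 min break → 4 h 17 min
Sat: 8:21 AM–1:52 PM = 5 h 31 min; less 75 min break → 4 h 16 min
Sun: 8:06 AM–3:02 PM = 6 h 56 min; less 75 min break → 5 h 41 min
Total: 5 h 1 min + 10 h 50 min + 8 h 8 min + 10 h 32 min + 4 h 17 min + 4 h 16 min + 5 h 41 min = 48 h 45 min.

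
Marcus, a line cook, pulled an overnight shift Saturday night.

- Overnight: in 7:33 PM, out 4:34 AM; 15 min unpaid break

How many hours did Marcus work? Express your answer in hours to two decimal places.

Overnight: 7:33 PM → midnight = 4 h 27 min; midnight → 4:34 AM = 4 h 34 min; span 9 h 1 min; less 15 min break → 8 h 46 min

8.77 hours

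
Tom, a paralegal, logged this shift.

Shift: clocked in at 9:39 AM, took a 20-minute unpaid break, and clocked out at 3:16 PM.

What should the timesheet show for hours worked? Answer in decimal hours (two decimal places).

Shift: 9:39 AM–3:16 PM = 5 h 37 min; less 20 min break → 5 h 17 min

5.28 hours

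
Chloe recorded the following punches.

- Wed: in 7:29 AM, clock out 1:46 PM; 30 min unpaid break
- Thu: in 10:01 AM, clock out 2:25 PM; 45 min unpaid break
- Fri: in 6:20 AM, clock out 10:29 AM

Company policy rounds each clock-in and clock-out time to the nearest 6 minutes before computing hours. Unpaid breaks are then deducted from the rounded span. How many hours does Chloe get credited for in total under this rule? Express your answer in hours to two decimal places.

13.65 hours

Wed: in 7:29 AM→7:30 AM, out 1:46 PM→1:48 PM; 6 h 18 min − 30 min = 5 h 48 min
Thu: in 10:01 AM→10:00 AM, out 2:25 PM→2:24 PM; 4 h 24 min − 45 min = 3 h 39 min
Fri: in 6:20 AM→6:18 AM, out 10:29 AM→10:30 AM; 4 h 12 min
Total credited: 13 h 39 min.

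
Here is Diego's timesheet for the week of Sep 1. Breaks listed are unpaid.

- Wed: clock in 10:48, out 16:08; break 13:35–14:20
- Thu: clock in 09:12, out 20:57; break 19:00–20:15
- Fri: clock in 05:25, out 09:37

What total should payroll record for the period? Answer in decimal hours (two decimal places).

19.28 hours

Wed: 10:48–16:08 = 5 h 20 min; less 45 min break → 4 h 35 min
Thu: 09:12–20:57 = 11 h 45 min; less 75 min break → 10 h 30 min
Fri: 05:25–09:37 = 4 h 12 min
Total: 4 h 35 min + 10 h 30 min + 4 h 12 min = 19 h 17 min.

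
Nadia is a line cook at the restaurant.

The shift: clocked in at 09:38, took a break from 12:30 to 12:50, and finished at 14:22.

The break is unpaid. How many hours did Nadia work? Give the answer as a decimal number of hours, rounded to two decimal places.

4.40 hours

The shift: 09:38–14:22 = 4 h 44 min; less 20 min break → 4 h 24 min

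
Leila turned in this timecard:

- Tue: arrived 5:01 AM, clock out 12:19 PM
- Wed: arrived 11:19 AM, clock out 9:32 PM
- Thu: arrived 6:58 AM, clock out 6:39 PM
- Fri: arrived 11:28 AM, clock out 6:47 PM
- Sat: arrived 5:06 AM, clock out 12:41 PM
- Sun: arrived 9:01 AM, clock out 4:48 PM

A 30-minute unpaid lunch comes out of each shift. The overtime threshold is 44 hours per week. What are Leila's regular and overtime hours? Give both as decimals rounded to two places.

Regular 44.00 hours, overtime 4.88 hours

Tue: 5:01 AM–12:19 PM = 7 h 18 min; less 30 min break → 6 h 48 min
Wed: 11:19 AM–9:32 PM = 10 h 13 min; less 30 min break → 9 h 43 min
Thu: 6:58 AM–6:39 PM = 11 h 41 min; less 30 min break → 11 h 11 min
Fri: 11:28 AM–6:47 PM = 7 h 19 min; less 30 min break → 6 h 49 min
Sat: 5:06 AM–12:41 PM = 7 h 35 min; less 30 min break → 7 h 5 min
Sun: 9:01 AM–4:48 PM = 7 h 47 min; less 30 min break → 7 h 17 min
Total worked: 48 h 53 min = 48.88 h.
Threshold 44 h → overtime 4 h 53 min, regular 44 h 0 min.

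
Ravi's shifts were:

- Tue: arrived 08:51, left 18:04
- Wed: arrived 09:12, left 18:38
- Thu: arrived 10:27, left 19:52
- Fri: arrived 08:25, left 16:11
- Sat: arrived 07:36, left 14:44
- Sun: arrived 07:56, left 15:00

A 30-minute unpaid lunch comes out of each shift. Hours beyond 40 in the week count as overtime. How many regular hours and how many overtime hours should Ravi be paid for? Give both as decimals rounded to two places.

Regular 40.00 hours, overtime 7.03 hours

Tue: 08:51–18:04 = 9 h 13 min; less 30 min break → 8 h 43 min
Wed: 09:12–18:38 = 9 h 26 min; less 30 min break → 8 h 56 min
Thu: 10:27–19:52 = 9 h 25 min; less 30 min break → 8 h 55 min
Fri: 08:25–16:11 = 7 h 46 min; less 30 min break → 7 h 16 min
Sat: 07:36–14:44 = 7 h 8 min; less 30 min break → 6 h 38 min
Sun: 07:56–15:00 = 7 h 4 min; less 30 min break → 6 h 34 min
Total worked: 47 h 2 min = 47.03 h.
Threshold 40 h → overtime 7 h 2 min, regular 40 h 0 min.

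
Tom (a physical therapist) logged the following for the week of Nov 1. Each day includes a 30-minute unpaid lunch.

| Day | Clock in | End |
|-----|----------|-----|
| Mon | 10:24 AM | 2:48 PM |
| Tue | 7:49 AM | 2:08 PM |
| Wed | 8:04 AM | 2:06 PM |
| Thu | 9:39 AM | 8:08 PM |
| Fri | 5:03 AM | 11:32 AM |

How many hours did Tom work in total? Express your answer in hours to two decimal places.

Mon: 10:24 AM–2:48 PM = 4 h 24 min; less 30 min break → 3 h 54 min
Tue: 7:49 AM–2:08 PM = 6 h 19 min; less 30 min break → 5 h 49 min
Wed: 8:04 AM–2:06 PM = 6 h 2 min; less 30 min break → 5 h 32 min
Thu: 9:39 AM–8:08 PM = 10 h 29 min; less 30 min break → 9 h 59 min
Fri: 5:03 AM–11:32 AM = 6 h 29 min; less 30 min break → 5 h 59 min
Total: 3 h 54 min + 5 h 49 min + 5 h 32 min + 9 h 59 min + 5 h 59 min = 31 h 13 min.

31.22 hours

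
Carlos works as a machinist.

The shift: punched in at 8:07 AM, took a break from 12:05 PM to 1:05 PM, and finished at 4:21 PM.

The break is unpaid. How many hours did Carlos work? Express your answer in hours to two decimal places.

7.23 hours

The shift: 8:07 AM–4:21 PM = 8 h 14 min; less 60 min break → 7 h 14 min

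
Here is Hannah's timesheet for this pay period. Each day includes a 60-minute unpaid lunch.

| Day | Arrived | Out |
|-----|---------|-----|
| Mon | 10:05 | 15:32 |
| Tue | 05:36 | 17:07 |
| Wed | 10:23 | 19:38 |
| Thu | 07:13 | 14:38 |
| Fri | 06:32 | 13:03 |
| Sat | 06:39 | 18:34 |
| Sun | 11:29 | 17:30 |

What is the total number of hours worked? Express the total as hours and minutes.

51 h 5 min

Mon: 10:05–15:32 = 5 h 27 min; less 60 min break → 4 h 27 min
Tue: 05:36–17:07 = 11 h 31 min; less 60 min break → 10 h 31 min
Wed: 10:23–19:38 = 9 h 15 min; less 60 min break → 8 h 15 min
Thu: 07:13–14:38 = 7 h 25 min; less 60 min break → 6 h 25 min
Fri: 06:32–13:03 = 6 h 31 min; less 60 min break → 5 h 31 min
Sat: 06:39–18:34 = 11 h 55 min; less 60 min break → 10 h 55 min
Sun: 11:29–17:30 = 6 h 1 min; less 60 min break → 5 h 1 min
Total: 4 h 27 min + 10 h 31 min + 8 h 15 min + 6 h 25 min + 5 h 31 min + 10 h 55 min + 5 h 1 min = 51 h 5 min.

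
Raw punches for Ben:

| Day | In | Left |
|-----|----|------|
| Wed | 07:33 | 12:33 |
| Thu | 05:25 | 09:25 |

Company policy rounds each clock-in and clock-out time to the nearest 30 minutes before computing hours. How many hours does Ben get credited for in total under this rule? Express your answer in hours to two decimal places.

9.00 hours

Wed: in 07:33→07:30, out 12:33→12:30; 5 h 0 min
Thu: in 05:25→05:30, out 09:25→09:30; 4 h 0 min
Total credited: 9 h 0 min.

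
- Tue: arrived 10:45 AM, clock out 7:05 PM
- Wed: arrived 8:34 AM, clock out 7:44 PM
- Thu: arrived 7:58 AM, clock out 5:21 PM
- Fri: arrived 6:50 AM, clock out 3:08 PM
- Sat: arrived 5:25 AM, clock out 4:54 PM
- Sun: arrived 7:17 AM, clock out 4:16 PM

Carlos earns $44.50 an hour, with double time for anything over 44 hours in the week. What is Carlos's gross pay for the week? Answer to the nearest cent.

Tue: 10:45 AM–7:05 PM = 8 h 20 min
Wed: 8:34 AM–7:44 PM = 11 h 10 min
Thu: 7:58 AM–5:21 PM = 9 h 23 min
Fri: 6:50 AM–3:08 PM = 8 h 18 min
Sat: 5:25 AM–4:54 PM = 11 h 29 min
Sun: 7:17 AM–4:16 PM = 8 h 59 min
Total worked: 57 h 39 min = 3459 min.
Regular 44 h 0 min = 2640 min at $44.50/h; overtime 13 h 39 min = 819 min at $89.00/h.
Pay = (2640 × $44.50 + 819 × $89.00) ÷ 60 = $3172.85.

$3172.85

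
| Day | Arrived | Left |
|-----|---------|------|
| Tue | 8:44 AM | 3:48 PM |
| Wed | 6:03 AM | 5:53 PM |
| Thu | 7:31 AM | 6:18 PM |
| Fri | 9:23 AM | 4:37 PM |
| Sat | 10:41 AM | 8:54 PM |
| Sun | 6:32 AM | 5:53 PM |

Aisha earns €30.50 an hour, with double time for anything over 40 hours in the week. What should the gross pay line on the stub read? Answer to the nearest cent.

€2347.48

Tue: 8:44 AM–3:48 PM = 7 h 4 min
Wed: 6:03 AM–5:53 PM = 11 h 50 min
Thu: 7:31 AM–6:18 PM = 10 h 47 min
Fri: 9:23 AM–4:37 PM = 7 h 14 min
Sat: 10:41 AM–8:54 PM = 10 h 13 min
Sun: 6:32 AM–5:53 PM = 11 h 21 min
Total worked: 58 h 29 min = 3509 min.
Regular 40 h 0 min = 2400 min at €30.50/h; overtime 18 h 29 min = 1109 min at €61.00/h.
Pay = (2400 × €30.50 + 1109 × €61.00) ÷ 60 = €2347.48.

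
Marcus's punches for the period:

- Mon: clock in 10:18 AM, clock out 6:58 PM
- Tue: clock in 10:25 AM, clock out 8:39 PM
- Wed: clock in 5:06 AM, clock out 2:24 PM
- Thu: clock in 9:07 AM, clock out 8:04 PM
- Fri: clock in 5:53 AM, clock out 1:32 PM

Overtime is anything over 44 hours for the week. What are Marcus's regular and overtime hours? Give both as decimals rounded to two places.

Mon: 10:18 AM–6:58 PM = 8 h 40 min
Tue: 10:25 AM–8:39 PM = 10 h 14 min
Wed: 5:06 AM–2:24 PM = 9 h 18 min
Thu: 9:07 AM–8:04 PM = 10 h 57 min
Fri: 5:53 AM–1:32 PM = 7 h 39 min
Total worked: 46 h 48 min = 46.80 h.
Threshold 44 h → overtime 2 h 48 min, regular 44 h 0 min.

Regular 44.00 hours, overtime 2.80 hours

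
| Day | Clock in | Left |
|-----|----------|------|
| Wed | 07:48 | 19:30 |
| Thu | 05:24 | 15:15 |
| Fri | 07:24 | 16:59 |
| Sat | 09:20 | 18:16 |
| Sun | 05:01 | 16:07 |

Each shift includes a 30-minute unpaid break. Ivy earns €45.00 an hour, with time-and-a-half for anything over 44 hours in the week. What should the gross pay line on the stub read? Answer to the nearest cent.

Wed: 07:48–19:30 = 11 h 42 min; less 30 min break → 11 h 12 min
Thu: 05:24–15:15 = 9 h 51 min; less 30 min break → 9 h 21 min
Fri: 07:24–16:59 = 9 h 35 min; less 30 min break → 9 h 5 min
Sat: 09:20–18:16 = 8 h 56 min; less 30 min break → 8 h 26 min
Sun: 05:01–16:07 = 11 h 6 min; less 30 min break → 10 h 36 min
Total worked: 48 h 40 min = 2920 min.
Regular 44 h 0 min = 2640 min at €45.00/h; overtime 4 h 40 min = 280 min at €67.50/h.
Pay = (2640 × €45.00 + 280 × €67.50) ÷ 60 = €2295.00.

€2295.00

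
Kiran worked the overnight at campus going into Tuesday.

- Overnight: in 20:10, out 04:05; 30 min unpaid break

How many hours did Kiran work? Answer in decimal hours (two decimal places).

7.42 hours

Overnight: 20:10 → midnight = 3 h 50 min; midnight → 04:05 = 4 h 5 min; span 7 h 55 min; less 30 min break → 7 h 25 min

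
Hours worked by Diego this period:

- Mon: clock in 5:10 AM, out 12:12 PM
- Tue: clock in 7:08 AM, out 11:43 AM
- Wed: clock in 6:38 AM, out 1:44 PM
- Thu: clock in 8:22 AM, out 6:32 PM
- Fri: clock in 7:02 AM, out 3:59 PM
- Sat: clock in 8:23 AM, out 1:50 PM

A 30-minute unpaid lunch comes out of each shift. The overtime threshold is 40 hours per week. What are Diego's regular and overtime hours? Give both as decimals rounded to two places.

Regular 40.00 hours, overtime 0.28 hours

Mon: 5:10 AM–12:12 PM = 7 h 2 min; less 30 min break → 6 h 32 min
Tue: 7:08 AM–11:43 AM = 4 h 35 min; less 30 min break → 4 h 5 min
Wed: 6:38 AM–1:44 PM = 7 h 6 min; less 30 min break → 6 h 36 min
Thu: 8:22 AM–6:32 PM = 10 h 10 min; less 30 min break → 9 h 40 min
Fri: 7:02 AM–3:59 PM = 8 h 57 min; less 30 min break → 8 h 27 min
Sat: 8:23 AM–1:50 PM = 5 h 27 min; less 30 min break → 4 h 57 min
Total worked: 40 h 17 min = 40.28 h.
Threshold 40 h → overtime 0 h 17 min, regular 40 h 0 min.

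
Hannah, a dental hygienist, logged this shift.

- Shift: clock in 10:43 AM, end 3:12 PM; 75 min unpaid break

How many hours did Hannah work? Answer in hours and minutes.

Shift: 10:43 AM–3:12 PM = 4 h 29 min; less 75 min break → 3 h 14 min

3 h 14 min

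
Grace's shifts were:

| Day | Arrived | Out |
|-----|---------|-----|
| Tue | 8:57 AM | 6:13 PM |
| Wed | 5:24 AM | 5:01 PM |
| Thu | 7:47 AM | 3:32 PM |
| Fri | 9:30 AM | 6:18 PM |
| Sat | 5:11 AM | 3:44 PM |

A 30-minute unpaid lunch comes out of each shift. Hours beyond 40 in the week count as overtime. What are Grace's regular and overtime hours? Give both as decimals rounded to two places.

Tue: 8:57 AM–6:13 PM = 9 h 16 min; less 30 min break → 8 h 46 min
Wed: 5:24 AM–5:01 PM = 11 h 37 min; less 30 min break → 11 h 7 min
Thu: 7:47 AM–3:32 PM = 7 h 45 min; less 30 min break → 7 h 15 min
Fri: 9:30 AM–6:18 PM = 8 h 48 min; less 30 min break → 8 h 18 min
Sat: 5:11 AM–3:44 PM = 10 h 33 min; less 30 min break → 10 h 3 min
Total worked: 45 h 29 min = 45.48 h.
Threshold 40 h → overtime 5 h 29 min, regular 40 h 0 min.

Regular 40.00 hours, overtime 5.48 hours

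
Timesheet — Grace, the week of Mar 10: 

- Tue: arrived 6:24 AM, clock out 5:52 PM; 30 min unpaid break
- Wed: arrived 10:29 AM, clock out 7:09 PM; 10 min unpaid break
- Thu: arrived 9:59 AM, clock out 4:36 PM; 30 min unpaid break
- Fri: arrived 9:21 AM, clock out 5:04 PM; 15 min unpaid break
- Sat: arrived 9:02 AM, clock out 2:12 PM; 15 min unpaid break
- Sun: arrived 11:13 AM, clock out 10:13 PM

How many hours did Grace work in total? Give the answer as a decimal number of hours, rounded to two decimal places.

Tue: 6:24 AM–5:52 PM = 11 h 28 min; less 30 min break → 10 h 58 min
Wed: 10:29 AM–7:09 PM = 8 h 40 min; less 10 min break → 8 h 30 min
Thu: 9:59 AM–4:36 PM = 6 h 37 min; less 30 min break → 6 h 7 min
Fri: 9:21 AM–5:04 PM = 7 h 43 min; less 15 min break → 7 h 28 min
Sat: 9:02 AM–2:12 PM = 5 h 10 min; less 15 min break → 4 h 55 min
Sun: 11:13 AM–10:13 PM = 11 h 0 min
Total: 10 h 58 min + 8 h 30 min + 6 h 7 min + 7 h 28 min + 4 h 55 min + 11 h 0 min = 48 h 58 min.

48.97 hours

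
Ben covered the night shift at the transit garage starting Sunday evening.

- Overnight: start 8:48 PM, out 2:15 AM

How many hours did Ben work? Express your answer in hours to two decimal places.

Overnight: 8:48 PM → midnight = 3 h 12 min; midnight → 2:15 AM = 2 h 15 min; span 5 h 27 min

5.45 hours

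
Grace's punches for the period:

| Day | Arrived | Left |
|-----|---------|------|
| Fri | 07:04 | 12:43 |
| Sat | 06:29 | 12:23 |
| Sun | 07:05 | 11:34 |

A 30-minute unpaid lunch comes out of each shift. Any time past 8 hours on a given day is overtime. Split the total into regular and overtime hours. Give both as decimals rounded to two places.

Fri: 07:04–12:43 = 5 h 39 min; less 30 min break → 5 h 9 min
Sat: 06:29–12:23 = 5 h 54 min; less 30 min break → 5 h 24 min
Sun: 07:05–11:34 = 4 h 29 min; less 30 min break → 3 h 59 min
Fri reg 5 h 9 min / OT 0 h 0 min; Sat reg 5 h 24 min / OT 0 h 0 min; Sun reg 3 h 59 min / OT 0 h 0 min.
Totals: regular 14 h 32 min, overtime 0 h 0 min.

Regular 14.53 hours, overtime 0.00 hours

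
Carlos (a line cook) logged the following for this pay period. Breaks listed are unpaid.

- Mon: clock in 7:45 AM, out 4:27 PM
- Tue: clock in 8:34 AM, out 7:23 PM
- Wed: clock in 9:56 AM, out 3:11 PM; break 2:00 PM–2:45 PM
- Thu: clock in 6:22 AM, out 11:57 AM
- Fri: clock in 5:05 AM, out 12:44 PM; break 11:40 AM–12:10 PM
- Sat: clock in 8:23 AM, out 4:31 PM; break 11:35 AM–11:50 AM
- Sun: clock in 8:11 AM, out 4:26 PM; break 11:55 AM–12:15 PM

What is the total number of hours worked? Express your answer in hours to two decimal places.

Mon: 7:45 AM–4:27 PM = 8 h 42 min
Tue: 8:34 AM–7:23 PM = 10 h 49 min
Wed: 9:56 AM–3:11 PM = 5 h 15 min; less 45 min break → 4 h 30 min
Thu: 6:22 AM–11:57 AM = 5 h 35 min
Fri: 5:05 AM–12:44 PM = 7 h 39 min; less 30 min break → 7 h 9 min
Sat: 8:23 AM–4:31 PM = 8 h 8 min; less 15 min break → 7 h 53 min
Sun: 8:11 AM–4:26 PM = 8 h 15 min; less 20 min break → 7 h 55 min
Total: 8 h 42 min + 10 h 49 min + 4 h 30 min + 5 h 35 min + 7 h 9 min + 7 h 53 min + 7 h 55 min = 52 h 33 min.

52.55 hours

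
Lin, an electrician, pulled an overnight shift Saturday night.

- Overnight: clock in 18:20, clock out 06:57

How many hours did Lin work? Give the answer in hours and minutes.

12 h 37 min

Overnight: 18:20 → midnight = 5 h 40 min; midnight → 06:57 = 6 h 57 min; span 12 h 37 min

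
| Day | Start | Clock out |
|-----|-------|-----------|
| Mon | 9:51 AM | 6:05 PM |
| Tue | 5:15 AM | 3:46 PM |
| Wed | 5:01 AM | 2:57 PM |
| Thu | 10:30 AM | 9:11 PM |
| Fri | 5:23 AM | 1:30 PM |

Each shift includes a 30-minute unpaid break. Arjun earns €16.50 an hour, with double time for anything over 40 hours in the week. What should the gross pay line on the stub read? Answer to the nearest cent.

Mon: 9:51 AM–6:05 PM = 8 h 14 min; less 30 min break → 7 h 44 min
Tue: 5:15 AM–3:46 PM = 10 h 31 min; less 30 min break → 10 h 1 min
Wed: 5:01 AM–2:57 PM = 9 h 56 min; less 30 min break → 9 h 26 min
Thu: 10:30 AM–9:11 PM = 10 h 41 min; less 30 min break → 10 h 11 min
Fri: 5:23 AM–1:30 PM = 8 h 7 min; less 30 min break → 7 h 37 min
Total worked: 44 h 59 min = 2699 min.
Regular 40 h 0 min = 2400 min at €16.50/h; overtime 4 h 59 min = 299 min at €33.00/h.
Pay = (2400 × €16.50 + 299 × €33.00) ÷ 60 = €824.45.

€824.45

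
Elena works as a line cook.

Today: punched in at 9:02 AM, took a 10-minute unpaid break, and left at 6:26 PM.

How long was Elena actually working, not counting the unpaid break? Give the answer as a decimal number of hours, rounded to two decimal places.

Today: 9:02 AM–6:26 PM = 9 h 24 min; less 10 min break → 9 h 14 min

9.23 hours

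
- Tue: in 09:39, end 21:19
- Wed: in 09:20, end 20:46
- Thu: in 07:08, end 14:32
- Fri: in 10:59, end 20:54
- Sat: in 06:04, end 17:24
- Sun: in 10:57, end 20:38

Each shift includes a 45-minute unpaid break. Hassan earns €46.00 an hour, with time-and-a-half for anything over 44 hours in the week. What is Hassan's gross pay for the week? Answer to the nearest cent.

€2916.40

Tue: 09:39–21:19 = 11 h 40 min; less 45 min break → 10 h 55 min
Wed: 09:20–20:46 = 11 h 26 min; less 45 min break → 10 h 41 min
Thu: 07:08–14:32 = 7 h 24 min; less 45 min break → 6 h 39 min
Fri: 10:59–20:54 = 9 h 55 min; less 45 min break → 9 h 10 min
Sat: 06:04–17:24 = 11 h 20 min; less 45 min break → 10 h 35 min
Sun: 10:57–20:38 = 9 h 41 min; less 45 min break → 8 h 56 min
Total worked: 56 h 56 min = 3416 min.
Regular 44 h 0 min = 2640 min at €46.00/h; overtime 12 h 56 min = 776 min at €69.00/h.
Pay = (2640 × €46.00 + 776 × €69.00) ÷ 60 = €2916.40.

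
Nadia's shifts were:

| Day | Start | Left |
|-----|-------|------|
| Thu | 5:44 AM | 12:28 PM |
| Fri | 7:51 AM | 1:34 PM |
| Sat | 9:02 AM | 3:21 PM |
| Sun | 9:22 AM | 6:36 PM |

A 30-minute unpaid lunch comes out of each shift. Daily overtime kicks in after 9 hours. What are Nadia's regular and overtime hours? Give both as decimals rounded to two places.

Thu: 5:44 AM–12:28 PM = 6 h 44 min; less 30 min break → 6 h 14 min
Fri: 7:51 AM–1:34 PM = 5 h 43 min; less 30 min break → 5 h 13 min
Sat: 9:02 AM–3:21 PM = 6 h 19 min; less 30 min break → 5 h 49 min
Sun: 9:22 AM–6:36 PM = 9 h 14 min; less 30 min break → 8 h 44 min
Thu reg 6 h 14 min / OT 0 h 0 min; Fri reg 5 h 13 min / OT 0 h 0 min; Sat reg 5 h 49 min / OT 0 h 0 min; Sun reg 8 h 44 min / OT 0 h 0 min.
Totals: regular 26 h 0 min, overtime 0 h 0 min.

Regular 26.00 hours, overtime 0.00 hours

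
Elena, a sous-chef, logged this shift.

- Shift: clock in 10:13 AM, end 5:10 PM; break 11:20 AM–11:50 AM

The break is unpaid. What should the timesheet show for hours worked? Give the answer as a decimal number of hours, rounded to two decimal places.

Shift: 10:13 AM–5:10 PM = 6 h 57 min; less 30 min break → 6 h 27 min

6.45 hours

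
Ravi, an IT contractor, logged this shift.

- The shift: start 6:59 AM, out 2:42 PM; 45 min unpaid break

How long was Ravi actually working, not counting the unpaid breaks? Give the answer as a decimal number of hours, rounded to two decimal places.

The shift: 6:59 AM–2:42 PM = 7 h 43 min; less 45 min break → 6 h 58 min

6.97 hours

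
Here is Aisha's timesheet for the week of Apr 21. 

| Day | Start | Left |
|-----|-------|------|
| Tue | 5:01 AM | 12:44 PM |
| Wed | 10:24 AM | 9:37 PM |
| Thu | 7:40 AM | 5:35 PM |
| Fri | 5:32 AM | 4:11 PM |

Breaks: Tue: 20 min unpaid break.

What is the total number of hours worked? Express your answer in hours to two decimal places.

39.17 hours

Tue: 5:01 AM–12:44 PM = 7 h 43 min; less 20 min break → 7 h 23 min
Wed: 10:24 AM–9:37 PM = 11 h 13 min
Thu: 7:40 AM–5:35 PM = 9 h 55 min
Fri: 5:32 AM–4:11 PM = 10 h 39 min
Total: 7 h 23 min + 11 h 13 min + 9 h 55 min + 10 h 39 min = 39 h 10 min.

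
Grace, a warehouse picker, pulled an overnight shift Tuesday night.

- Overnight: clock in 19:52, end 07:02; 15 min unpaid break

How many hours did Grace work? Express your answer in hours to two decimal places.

10.92 hours

Overnight: 19:52 → midnight = 4 h 8 min; midnight → 07:02 = 7 h 2 min; span 11 h 10 min; less 15 min break → 10 h 55 min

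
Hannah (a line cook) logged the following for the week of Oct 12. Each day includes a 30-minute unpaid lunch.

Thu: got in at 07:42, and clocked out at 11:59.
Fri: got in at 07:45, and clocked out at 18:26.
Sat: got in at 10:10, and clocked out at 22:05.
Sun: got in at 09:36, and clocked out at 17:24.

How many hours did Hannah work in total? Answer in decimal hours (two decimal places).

Thu: 07:42–11:59 = 4 h 17 min; less 30 min break → 3 h 47 min
Fri: 07:45–18:26 = 10 h 41 min; less 30 min break → 10 h 11 min
Sat: 10:10–22:05 = 11 h 55 min; less 30 min break → 11 h 25 min
Sun: 09:36–17:24 = 7 h 48 min; less 30 min break → 7 h 18 min
Total: 3 h 47 min + 10 h 11 min + 11 h 25 min + 7 h 18 min = 32 h 41 min.

32.68 hours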